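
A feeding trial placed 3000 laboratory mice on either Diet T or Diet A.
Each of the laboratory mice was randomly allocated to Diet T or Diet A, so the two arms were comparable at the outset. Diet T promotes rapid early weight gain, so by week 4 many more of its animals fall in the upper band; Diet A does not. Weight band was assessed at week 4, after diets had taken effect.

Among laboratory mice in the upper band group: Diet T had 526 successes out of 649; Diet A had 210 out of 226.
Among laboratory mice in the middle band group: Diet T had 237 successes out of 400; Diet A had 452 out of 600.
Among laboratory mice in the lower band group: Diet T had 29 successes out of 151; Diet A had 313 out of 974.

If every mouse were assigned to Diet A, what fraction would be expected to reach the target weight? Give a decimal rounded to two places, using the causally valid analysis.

Stratifying would compare diets among laboratory mice the diets themselves sorted into week-4 weight band groups — a form of selection on an intermediate. The unconditioned pooled rates give the total causal effect.
So P(outcome | do(Diet A)) is just the pooled rate for Diet A: 975/1800 = 0.542.

0.54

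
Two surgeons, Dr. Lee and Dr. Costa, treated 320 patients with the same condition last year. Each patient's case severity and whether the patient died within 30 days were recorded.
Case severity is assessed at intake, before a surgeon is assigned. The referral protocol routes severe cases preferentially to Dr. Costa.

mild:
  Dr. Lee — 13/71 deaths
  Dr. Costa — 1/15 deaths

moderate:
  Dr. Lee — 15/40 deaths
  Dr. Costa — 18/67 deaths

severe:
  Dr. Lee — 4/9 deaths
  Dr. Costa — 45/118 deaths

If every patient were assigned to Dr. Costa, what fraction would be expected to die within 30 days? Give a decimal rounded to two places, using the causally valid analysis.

0.26

Since case severity is a pre-existing factor (not a product of the surgeon) and it affects the outcome on its own, it is a confounder. The stratified rates, not the pooled rate, identify the causal effect.
Standardising Dr. Costa to the population case severity mix: 0.269·1/15 + 0.334·18/67 + 0.397·45/118 = 0.259.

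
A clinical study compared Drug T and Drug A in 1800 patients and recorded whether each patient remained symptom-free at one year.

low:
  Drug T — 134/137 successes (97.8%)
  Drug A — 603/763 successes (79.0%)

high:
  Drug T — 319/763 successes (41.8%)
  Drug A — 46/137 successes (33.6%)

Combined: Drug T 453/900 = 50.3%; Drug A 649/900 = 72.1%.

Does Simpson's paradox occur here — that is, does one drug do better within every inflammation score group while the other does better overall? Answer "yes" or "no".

yes

Within each inflammation score level (low 97.8% vs 79.0%; high 41.8% vs 33.6%), Drug T has the higher rate every time. Pooled: 50.3% vs 72.1% — Drug A has the higher rate overall. The two comparisons disagree.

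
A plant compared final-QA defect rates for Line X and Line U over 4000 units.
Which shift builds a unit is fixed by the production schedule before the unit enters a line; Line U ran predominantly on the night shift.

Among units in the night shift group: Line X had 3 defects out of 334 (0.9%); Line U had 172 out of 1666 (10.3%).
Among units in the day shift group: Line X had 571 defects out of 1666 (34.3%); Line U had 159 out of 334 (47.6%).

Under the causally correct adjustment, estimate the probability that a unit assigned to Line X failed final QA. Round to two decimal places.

0.18

Line X is lower inside every shift stratum but Line U is lower in aggregate. Whether to stratify depends on how shift relates to the line.
Since shift is a pre-existing factor (not a product of the line) and it affects the outcome on its own, it is a confounder. The stratified rates, not the pooled rate, identify the causal effect.
Standardising Line X to the population shift mix: 0.500·3/334 + 0.500·571/1666 = 0.176.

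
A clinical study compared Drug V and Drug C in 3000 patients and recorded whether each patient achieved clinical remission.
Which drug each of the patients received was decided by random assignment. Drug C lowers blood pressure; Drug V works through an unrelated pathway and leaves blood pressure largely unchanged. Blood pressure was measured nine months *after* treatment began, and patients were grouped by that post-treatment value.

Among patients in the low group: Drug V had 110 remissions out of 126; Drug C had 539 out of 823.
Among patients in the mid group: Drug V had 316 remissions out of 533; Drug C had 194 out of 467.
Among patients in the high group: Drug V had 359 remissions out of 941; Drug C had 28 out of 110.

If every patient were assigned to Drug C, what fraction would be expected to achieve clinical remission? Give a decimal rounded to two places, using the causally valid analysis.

0.54

The stratified and pooled comparisons disagree (Drug V wins within each blood pressure; Drug C wins overall), so the answer turns on the causal role of blood pressure.
Because the drug influences blood pressure, blood pressure is a post-treatment mediator, not a confounder. Stratifying on it would bias the estimate; the causal effect is the crude pooled difference.
So P(outcome | do(Drug C)) is just the pooled rate for Drug C: 761/1400 = 0.544.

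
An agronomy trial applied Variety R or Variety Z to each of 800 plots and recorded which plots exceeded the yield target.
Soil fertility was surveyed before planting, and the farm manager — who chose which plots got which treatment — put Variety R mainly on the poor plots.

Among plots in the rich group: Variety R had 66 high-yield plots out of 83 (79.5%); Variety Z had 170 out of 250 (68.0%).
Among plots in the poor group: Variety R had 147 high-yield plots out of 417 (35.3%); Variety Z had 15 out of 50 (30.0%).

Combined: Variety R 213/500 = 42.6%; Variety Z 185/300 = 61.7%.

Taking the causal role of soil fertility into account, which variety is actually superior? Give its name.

Variety R

Soil fertility satisfies the back-door criterion: it is not a descendant of the variety, and it blocks the spurious path from variety to outcome. Adjusting for it (i.e., using the within-soil fertility rates) gives the causal effect.
Within each level — rich: 79.5% vs 68.0%; poor: 35.3% vs 30.0% — Variety R is higher every time.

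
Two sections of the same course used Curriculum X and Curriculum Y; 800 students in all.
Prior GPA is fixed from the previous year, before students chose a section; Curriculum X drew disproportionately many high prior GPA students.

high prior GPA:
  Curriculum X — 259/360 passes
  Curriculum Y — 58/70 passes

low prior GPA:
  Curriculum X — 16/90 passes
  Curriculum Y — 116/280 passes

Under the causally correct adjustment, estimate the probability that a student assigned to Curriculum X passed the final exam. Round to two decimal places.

The prior GPA band-specific comparison favours Curriculum Y throughout, but the pooled figures favour Curriculum X. The question is whether to condition on prior GPA band.
Prior GPA band satisfies the back-door criterion: it is not a descendant of the teaching method, and it blocks the spurious path from teaching method to outcome. Adjusting for it (i.e., using the within-prior GPA band rates) gives the causal effect.
Standardising Curriculum X to the population prior GPA band mix: 0.537·259/360 + 0.463·16/90 = 0.469.

0.47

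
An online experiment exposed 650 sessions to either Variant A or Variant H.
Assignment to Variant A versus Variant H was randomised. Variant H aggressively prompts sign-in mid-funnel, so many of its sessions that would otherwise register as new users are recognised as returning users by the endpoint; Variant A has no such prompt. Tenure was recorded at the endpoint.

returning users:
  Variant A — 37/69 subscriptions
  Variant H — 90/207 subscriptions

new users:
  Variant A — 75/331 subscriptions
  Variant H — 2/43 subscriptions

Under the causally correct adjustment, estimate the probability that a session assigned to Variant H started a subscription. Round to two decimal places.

User tenure is downstream of the variant. One should not condition on a consequence of treatment, so the overall rates are the right comparison.
So P(outcome | do(Variant H)) is just the pooled rate for Variant H: 92/250 = 0.368.

0.37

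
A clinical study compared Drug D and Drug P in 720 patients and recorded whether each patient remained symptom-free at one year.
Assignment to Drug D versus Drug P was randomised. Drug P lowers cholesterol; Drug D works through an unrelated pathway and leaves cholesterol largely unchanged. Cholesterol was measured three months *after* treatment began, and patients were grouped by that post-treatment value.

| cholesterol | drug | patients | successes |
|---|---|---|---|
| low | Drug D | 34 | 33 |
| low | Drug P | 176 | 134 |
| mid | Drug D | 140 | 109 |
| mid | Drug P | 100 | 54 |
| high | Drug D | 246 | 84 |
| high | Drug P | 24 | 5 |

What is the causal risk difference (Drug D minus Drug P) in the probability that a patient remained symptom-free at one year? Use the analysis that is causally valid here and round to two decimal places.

-0.11

Cholesterol lies on the pathway drug → cholesterol → outcome, so adjusting for it blocks the indirect effect. For the total causal effect of drug, use the unadjusted pooled rates.
The causal difference is the pooled difference: 0.538 − 0.643 = -0.105.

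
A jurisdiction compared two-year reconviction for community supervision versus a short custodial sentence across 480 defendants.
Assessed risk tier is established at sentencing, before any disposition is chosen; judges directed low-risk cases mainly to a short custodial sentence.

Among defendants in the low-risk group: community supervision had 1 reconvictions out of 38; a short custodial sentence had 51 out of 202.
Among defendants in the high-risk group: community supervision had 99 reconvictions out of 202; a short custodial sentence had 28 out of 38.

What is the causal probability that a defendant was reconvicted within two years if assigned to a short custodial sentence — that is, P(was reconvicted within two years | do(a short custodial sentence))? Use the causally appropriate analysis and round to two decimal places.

0.49

community supervision is lower inside every assessed risk tier stratum but a short custodial sentence is lower in aggregate. Whether to stratify depends on how assessed risk tier relates to the disposition.
Assessed risk tier satisfies the back-door criterion: it is not a descendant of the disposition, and it blocks the spurious path from disposition to outcome. Adjusting for it (i.e., using the within-assessed risk tier rates) gives the causal effect.
Standardising a short custodial sentence to the population assessed risk tier mix: 0.500·51/202 + 0.500·28/38 = 0.495.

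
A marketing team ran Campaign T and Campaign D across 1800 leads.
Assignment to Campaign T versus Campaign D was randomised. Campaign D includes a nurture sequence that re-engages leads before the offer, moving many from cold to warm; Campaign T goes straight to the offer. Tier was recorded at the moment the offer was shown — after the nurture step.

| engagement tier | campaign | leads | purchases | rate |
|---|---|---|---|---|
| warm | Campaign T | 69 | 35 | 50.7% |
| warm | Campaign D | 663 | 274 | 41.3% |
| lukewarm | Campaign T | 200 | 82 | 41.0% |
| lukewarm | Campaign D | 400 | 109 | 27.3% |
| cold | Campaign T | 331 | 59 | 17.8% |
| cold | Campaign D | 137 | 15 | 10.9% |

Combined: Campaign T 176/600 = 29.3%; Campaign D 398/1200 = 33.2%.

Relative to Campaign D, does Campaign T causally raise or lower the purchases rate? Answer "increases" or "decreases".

decreases

Engagement tier here is a post-treatment variable shaped by the campaign; conditioning on it would introduce bias rather than remove it. The overall comparison is the causal one.
Pooled: Campaign T 29.3% vs Campaign D 33.2%; Campaign D is higher overall.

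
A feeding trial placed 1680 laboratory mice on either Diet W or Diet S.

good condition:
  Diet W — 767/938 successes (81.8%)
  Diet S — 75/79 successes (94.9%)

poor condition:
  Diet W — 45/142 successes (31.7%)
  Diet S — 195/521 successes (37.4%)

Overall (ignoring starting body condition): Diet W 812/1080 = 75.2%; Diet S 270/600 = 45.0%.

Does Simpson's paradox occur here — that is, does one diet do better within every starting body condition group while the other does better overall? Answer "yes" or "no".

yes

Within each starting body condition level (good condition 81.8% vs 94.9%; poor condition 31.7% vs 37.4%), Diet S has the higher rate every time. Pooled: 75.2% vs 45.0% — Diet W has the higher rate overall. The two comparisons disagree.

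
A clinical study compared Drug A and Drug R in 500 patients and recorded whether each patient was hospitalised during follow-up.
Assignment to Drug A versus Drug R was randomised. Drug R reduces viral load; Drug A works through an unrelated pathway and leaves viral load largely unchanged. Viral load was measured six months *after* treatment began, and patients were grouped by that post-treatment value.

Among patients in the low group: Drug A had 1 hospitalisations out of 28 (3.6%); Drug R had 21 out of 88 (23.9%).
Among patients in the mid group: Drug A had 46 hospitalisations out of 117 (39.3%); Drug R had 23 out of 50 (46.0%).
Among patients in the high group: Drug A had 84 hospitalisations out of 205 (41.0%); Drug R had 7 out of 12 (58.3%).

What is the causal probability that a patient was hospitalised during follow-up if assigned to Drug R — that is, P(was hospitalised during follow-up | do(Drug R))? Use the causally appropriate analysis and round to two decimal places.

0.34

Because the drug influences viral load, viral load is a post-treatment mediator, not a confounder. Stratifying on it would bias the estimate; the causal effect is the crude pooled difference.
So P(outcome | do(Drug R)) is just the pooled rate for Drug R: 51/150 = 0.340.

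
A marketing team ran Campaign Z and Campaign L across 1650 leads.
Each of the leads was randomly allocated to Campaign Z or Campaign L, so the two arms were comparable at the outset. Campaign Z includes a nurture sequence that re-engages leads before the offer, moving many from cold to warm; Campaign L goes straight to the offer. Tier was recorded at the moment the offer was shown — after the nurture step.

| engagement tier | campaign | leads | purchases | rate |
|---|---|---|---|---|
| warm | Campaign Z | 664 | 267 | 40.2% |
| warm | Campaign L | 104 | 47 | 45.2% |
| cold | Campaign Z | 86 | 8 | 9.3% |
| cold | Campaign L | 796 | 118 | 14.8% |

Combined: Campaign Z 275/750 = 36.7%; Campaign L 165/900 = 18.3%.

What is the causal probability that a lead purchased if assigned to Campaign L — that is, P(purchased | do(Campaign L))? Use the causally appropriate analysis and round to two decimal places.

0.18

Stratifying would compare campaigns among leads the campaigns themselves sorted into engagement tier groups — a form of selection on an intermediate. The unconditioned pooled rates give the total causal effect.
So P(outcome | do(Campaign L)) is just the pooled rate for Campaign L: 165/900 = 0.183.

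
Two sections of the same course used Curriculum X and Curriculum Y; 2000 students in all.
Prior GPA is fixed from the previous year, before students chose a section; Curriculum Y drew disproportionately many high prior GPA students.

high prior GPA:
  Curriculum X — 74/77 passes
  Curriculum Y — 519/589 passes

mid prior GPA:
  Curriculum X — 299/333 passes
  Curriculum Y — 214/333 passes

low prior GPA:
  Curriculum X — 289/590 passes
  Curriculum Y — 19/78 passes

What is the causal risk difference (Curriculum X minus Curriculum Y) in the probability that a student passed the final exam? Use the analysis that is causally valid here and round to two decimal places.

Prior GPA band differs across teaching methods for reasons unrelated to any effect of the teaching method itself, and it separately predicts the outcome — a classic confounder. We must compare within prior GPA band levels.
Adjusting over the population distribution of prior GPA band: 0.333·(0.961−0.881) + 0.333·(0.898−0.643) + 0.334·(0.490−0.244) = +0.194.

+0.19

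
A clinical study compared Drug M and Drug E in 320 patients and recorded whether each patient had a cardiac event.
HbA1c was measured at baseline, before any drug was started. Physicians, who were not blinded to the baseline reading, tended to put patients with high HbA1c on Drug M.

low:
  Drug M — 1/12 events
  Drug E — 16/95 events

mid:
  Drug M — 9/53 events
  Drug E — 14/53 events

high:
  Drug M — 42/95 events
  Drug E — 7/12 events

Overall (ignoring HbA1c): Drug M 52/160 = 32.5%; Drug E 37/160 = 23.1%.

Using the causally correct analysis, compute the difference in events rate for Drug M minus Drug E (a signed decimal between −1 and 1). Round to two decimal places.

-0.11

HbA1c is set before the drug has any effect — it is not caused by the drug — and it independently drives the outcome. That makes it a confounder, so the causal comparison is within HbA1c levels.
Adjusting over the population distribution of HbA1c: 0.334·(0.083−0.168) + 0.331·(0.170−0.264) + 0.334·(0.442−0.583) = -0.107.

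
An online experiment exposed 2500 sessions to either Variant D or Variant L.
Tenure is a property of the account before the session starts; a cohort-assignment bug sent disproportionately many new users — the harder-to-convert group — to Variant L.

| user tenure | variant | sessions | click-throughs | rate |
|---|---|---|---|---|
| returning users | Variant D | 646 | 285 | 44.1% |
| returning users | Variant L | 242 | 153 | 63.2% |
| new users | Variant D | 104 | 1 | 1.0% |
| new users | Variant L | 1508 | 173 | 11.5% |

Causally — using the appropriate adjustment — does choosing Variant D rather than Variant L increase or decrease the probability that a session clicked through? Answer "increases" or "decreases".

User tenure differs across variants for reasons unrelated to any effect of the variant itself, and it separately predicts the outcome — a classic confounder. We must compare within user tenure levels.
Within each level — returning users: 44.1% vs 63.2%; new users: 1.0% vs 11.5% — Variant L is higher every time.

decreases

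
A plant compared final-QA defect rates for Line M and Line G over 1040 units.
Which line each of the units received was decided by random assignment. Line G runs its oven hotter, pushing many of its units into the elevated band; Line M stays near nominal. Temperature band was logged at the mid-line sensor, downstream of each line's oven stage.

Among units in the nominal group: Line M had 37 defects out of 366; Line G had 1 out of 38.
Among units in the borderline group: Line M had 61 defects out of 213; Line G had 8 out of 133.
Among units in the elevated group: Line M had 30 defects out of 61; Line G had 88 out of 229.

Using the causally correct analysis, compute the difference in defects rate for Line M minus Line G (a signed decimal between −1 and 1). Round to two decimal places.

In-process temperature band is downstream of the line. One should not condition on a consequence of treatment, so the overall rates are the right comparison.
The causal difference is the pooled difference: 0.200 − 0.242 = -0.043.

-0.04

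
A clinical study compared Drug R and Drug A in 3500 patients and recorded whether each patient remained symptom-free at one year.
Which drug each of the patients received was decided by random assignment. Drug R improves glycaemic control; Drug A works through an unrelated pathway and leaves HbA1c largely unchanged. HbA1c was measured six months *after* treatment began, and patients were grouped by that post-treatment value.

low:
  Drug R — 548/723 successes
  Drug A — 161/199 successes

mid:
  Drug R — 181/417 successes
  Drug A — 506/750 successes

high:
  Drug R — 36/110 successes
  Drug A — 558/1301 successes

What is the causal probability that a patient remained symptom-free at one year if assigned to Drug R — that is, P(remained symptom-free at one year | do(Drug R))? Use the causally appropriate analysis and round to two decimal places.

0.61

The HbA1c-specific comparison favours Drug A throughout, but the pooled figures favour Drug R. The question is whether to condition on HbA1c.
The distribution of HbA1c is itself part of what the drug does — it is an intermediate outcome. Holding it fixed would remove that part of the effect; the total effect is the pooled difference.
So P(outcome | do(Drug R)) is just the pooled rate for Drug R: 765/1250 = 0.612.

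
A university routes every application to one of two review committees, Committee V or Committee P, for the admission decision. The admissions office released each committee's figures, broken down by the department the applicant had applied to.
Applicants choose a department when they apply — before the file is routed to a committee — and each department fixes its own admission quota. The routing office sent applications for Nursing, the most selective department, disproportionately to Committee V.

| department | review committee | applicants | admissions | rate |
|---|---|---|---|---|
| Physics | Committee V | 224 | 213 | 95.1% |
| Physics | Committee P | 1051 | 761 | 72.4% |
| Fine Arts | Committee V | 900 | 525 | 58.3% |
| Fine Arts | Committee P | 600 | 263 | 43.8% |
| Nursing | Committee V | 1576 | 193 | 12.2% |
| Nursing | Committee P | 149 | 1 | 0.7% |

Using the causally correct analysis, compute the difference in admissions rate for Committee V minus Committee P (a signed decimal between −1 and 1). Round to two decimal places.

+0.16

Committee V is higher inside every department stratum but Committee P is higher in aggregate. Whether to stratify depends on how department relates to the review committee.
Nothing the review committee does changes department; the imbalance is an allocation artefact. With department also predicting the outcome, the pooled figure is confounded, and the within-stratum comparison is the causal one.
Adjusting over the population distribution of department: 0.283·(0.951−0.724) + 0.333·(0.583−0.438) + 0.383·(0.122−0.007) = +0.157.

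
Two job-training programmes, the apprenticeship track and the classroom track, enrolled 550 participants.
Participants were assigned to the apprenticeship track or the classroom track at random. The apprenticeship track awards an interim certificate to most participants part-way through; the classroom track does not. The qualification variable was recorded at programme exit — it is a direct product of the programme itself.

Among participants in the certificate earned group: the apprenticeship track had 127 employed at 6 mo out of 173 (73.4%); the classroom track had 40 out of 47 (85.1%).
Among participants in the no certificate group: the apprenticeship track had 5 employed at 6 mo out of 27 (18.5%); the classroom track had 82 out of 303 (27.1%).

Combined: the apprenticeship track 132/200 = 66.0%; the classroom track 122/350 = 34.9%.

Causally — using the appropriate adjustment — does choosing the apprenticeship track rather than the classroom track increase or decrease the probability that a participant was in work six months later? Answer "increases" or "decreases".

Qualification attained during the programme is recorded after the programme and is itself shifted by it — it sits on the causal path from programme to outcome. Conditioning on a mediator would strip out part of the effect we want; the pooled comparison gives the total causal effect.
Pooled: the apprenticeship track 66.0% vs the classroom track 34.9%; the apprenticeship track is higher overall.

increases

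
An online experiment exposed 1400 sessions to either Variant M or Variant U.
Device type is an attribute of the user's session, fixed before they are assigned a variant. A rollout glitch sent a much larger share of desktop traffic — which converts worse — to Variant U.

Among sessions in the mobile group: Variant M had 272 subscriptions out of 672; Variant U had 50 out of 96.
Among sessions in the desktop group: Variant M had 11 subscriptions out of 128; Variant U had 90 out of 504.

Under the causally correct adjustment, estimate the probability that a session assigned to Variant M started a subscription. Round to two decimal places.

Within every device type level Variant U has the higher rate, yet pooled Variant M does — Simpson's reversal.
Device type differs across variants for reasons unrelated to any effect of the variant itself, and it separately predicts the outcome — a classic confounder. We must compare within device type levels.
Standardising Variant M to the population device type mix: 0.549·272/672 + 0.451·11/128 = 0.261.

0.26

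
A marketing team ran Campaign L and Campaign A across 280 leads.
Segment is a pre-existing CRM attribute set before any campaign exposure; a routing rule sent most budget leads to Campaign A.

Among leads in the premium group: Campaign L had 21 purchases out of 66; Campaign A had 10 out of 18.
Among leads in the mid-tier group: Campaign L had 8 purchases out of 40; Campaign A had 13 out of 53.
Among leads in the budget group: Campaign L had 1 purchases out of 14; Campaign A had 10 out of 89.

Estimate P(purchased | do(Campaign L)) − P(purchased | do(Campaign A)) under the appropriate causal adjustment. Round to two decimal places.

-0.10

The stratified and pooled comparisons disagree (Campaign A wins within each customer segment; Campaign L wins overall), so the answer turns on the causal role of customer segment.
Customer segment differs across campaigns for reasons unrelated to any effect of the campaign itself, and it separately predicts the outcome — a classic confounder. We must compare within customer segment levels.
Adjusting over the population distribution of customer segment: 0.300·(0.318−0.556) + 0.332·(0.200−0.245) + 0.368·(0.071−0.112) = -0.101.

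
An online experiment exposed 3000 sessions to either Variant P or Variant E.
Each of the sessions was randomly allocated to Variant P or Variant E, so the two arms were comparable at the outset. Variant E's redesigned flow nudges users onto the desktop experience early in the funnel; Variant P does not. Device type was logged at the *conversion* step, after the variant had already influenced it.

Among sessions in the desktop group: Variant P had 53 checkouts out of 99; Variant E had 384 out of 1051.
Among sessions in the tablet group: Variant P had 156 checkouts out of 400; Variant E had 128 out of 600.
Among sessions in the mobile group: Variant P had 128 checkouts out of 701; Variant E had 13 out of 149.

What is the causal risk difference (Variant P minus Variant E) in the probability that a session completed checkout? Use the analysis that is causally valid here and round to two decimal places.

Device type lies on the pathway variant → device type → outcome, so adjusting for it blocks the indirect effect. For the total causal effect of variant, use the unadjusted pooled rates.
The causal difference is the pooled difference: 0.281 − 0.292 = -0.011.

-0.01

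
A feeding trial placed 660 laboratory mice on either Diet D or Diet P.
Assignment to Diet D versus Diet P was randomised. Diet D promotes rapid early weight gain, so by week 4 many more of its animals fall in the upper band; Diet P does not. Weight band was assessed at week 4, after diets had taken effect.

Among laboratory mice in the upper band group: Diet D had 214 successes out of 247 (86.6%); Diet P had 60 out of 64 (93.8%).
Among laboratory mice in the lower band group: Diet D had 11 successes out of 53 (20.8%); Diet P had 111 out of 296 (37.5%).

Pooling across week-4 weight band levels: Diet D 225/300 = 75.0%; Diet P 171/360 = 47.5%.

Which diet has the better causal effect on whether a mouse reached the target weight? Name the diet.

Within every week-4 weight band level Diet P has the higher rate, yet pooled Diet D does — Simpson's reversal.
Week-4 weight band is recorded after the diet and is itself shifted by it — it sits on the causal path from diet to outcome. Conditioning on a mediator would strip out part of the effect we want; the pooled comparison gives the total causal effect.
Pooled: Diet D 75.0% vs Diet P 47.5%; Diet D is higher overall.

Diet D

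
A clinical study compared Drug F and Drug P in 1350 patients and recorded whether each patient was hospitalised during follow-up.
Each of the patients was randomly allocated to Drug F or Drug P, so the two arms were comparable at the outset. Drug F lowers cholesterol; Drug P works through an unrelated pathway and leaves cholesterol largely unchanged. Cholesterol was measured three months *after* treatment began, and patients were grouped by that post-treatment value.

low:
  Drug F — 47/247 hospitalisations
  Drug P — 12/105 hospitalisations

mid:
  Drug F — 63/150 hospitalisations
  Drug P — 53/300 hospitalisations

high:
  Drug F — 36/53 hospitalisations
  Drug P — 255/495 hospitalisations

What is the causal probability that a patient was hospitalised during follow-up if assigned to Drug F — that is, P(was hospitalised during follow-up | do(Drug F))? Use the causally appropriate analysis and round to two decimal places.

0.32

Stratifying would compare drugs among patients the drugs themselves sorted into cholesterol groups — a form of selection on an intermediate. The unconditioned pooled rates give the total causal effect.
So P(outcome | do(Drug F)) is just the pooled rate for Drug F: 146/450 = 0.324.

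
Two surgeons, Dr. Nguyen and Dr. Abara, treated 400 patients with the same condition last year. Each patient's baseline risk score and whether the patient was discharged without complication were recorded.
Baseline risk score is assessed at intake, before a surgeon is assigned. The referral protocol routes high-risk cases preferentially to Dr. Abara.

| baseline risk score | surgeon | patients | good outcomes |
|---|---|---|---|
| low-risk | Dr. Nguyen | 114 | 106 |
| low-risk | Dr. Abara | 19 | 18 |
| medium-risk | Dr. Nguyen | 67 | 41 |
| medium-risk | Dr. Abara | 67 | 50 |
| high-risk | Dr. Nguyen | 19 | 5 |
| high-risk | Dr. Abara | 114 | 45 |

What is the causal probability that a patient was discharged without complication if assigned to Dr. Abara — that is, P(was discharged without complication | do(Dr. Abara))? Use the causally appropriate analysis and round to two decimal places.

The baseline risk score-specific comparison favours Dr. Abara throughout, but the pooled figures favour Dr. Nguyen. The question is whether to condition on baseline risk score.
Since baseline risk score is a pre-existing factor (not a product of the surgeon) and it affects the outcome on its own, it is a confounder. The stratified rates, not the pooled rate, identify the causal effect.
Standardising Dr. Abara to the population baseline risk score mix: 0.333·18/19 + 0.335·50/67 + 0.333·45/114 = 0.696.

0.70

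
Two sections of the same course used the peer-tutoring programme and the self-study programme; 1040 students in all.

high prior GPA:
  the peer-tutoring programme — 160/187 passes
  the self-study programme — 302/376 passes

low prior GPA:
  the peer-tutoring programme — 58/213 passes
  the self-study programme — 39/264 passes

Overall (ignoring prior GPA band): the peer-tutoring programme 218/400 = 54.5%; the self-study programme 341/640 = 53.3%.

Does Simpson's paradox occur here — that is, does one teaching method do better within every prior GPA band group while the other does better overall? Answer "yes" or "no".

Within each prior GPA band level (high prior GPA 85.6% vs 80.3%; low prior GPA 27.2% vs 14.8%), the peer-tutoring programme has the higher rate every time. Pooled: 54.5% vs 53.3% — the peer-tutoring programme has the higher rate overall. They agree.

no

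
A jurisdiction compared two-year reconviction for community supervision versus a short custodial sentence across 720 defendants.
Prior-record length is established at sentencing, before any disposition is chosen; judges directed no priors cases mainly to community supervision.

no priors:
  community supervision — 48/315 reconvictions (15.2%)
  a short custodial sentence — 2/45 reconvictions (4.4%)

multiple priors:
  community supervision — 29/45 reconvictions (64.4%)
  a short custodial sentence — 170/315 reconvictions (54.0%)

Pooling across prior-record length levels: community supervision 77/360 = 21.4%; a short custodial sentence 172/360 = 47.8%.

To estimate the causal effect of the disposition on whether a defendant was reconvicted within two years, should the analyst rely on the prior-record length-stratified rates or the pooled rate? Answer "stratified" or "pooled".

The prior-record length-specific comparison favours a short custodial sentence throughout, but the pooled figures favour community supervision. The question is whether to condition on prior-record length.
Here prior-record length is a common cause — it drives both which disposition a case falls under and the outcome. The crude comparison mixes populations; the stratum-specific rates are the causally relevant ones.
Within each level — no priors: 15.2% vs 4.4%; multiple priors: 64.4% vs 54.0% — a short custodial sentence is lower every time.

stratified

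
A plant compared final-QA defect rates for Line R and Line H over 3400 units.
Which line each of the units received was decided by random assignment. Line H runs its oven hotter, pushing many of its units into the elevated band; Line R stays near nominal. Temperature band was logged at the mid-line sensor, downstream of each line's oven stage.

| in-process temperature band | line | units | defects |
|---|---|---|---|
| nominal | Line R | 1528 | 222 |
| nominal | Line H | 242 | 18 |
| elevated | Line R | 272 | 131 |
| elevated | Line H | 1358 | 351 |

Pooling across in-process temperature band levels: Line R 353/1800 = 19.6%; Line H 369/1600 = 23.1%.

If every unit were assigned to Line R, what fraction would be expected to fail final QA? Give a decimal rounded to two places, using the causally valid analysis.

0.20

In-process temperature band lies on the pathway line → in-process temperature band → outcome, so adjusting for it blocks the indirect effect. For the total causal effect of line, use the unadjusted pooled rates.
So P(outcome | do(Line R)) is just the pooled rate for Line R: 353/1800 = 0.196.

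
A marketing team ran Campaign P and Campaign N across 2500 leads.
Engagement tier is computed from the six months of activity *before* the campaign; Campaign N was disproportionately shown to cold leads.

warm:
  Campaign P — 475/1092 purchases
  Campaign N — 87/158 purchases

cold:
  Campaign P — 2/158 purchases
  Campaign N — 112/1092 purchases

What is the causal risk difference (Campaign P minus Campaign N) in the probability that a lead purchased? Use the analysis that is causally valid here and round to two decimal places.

Engagement tier is set before the campaign has any effect — it is not caused by the campaign — and it independently drives the outcome. That makes it a confounder, so the causal comparison is within engagement tier levels.
Adjusting over the population distribution of engagement tier: 0.500·(0.435−0.551) + 0.500·(0.013−0.103) = -0.103.

-0.10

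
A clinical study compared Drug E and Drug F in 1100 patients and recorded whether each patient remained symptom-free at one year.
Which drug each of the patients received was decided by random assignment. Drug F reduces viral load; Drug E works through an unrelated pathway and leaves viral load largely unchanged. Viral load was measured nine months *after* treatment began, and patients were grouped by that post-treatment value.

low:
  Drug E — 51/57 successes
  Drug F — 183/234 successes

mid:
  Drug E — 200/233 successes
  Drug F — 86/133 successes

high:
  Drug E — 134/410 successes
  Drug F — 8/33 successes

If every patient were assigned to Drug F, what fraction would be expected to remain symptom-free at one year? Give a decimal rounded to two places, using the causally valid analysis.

Viral load here is a post-treatment variable shaped by the drug; conditioning on it would introduce bias rather than remove it. The overall comparison is the causal one.
So P(outcome | do(Drug F)) is just the pooled rate for Drug F: 277/400 = 0.693.

0.69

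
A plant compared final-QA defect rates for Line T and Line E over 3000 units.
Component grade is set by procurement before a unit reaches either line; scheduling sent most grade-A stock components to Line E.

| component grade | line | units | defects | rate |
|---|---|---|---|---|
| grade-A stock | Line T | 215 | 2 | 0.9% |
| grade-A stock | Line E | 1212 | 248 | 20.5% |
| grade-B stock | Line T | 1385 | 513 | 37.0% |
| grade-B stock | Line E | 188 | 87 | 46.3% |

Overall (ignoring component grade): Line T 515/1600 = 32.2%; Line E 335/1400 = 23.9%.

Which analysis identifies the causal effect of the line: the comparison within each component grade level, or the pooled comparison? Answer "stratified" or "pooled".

Within every component grade level Line T has the lower rate, yet pooled Line E does — Simpson's reversal.
Component grade is set before the line has any effect — it is not caused by the line — and it independently drives the outcome. That makes it a confounder, so the causal comparison is within component grade levels.
Within each level — grade-A stock: 0.9% vs 20.5%; grade-B stock: 37.0% vs 46.3% — Line T is lower every time.

stratified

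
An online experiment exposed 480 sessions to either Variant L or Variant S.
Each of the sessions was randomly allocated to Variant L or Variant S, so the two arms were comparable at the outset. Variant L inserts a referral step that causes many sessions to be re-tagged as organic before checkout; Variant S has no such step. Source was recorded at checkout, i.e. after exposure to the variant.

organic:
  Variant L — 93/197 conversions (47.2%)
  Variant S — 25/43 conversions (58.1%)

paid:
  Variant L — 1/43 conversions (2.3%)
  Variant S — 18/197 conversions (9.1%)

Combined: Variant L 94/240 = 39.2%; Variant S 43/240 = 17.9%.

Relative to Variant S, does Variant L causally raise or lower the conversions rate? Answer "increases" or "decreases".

Because the variant influences traffic source, traffic source is a post-treatment mediator, not a confounder. Stratifying on it would bias the estimate; the causal effect is the crude pooled difference.
Pooled: Variant L 39.2% vs Variant S 17.9%; Variant L is higher overall.

increases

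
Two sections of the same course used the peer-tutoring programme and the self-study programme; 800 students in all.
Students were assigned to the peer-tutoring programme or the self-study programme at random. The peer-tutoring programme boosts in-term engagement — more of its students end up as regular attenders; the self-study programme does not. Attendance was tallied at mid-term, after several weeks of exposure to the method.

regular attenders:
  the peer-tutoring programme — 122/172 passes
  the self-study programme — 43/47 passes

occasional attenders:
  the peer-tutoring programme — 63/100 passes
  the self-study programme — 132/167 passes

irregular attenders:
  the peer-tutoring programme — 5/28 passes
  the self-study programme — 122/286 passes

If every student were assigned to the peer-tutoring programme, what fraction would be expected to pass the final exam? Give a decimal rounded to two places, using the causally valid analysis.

Stratifying would compare teaching methods among students the teaching methods themselves sorted into mid-term attendance groups — a form of selection on an intermediate. The unconditioned pooled rates give the total causal effect.
So P(outcome | do(the peer-tutoring programme)) is just the pooled rate for the peer-tutoring programme: 190/300 = 0.633.

0.63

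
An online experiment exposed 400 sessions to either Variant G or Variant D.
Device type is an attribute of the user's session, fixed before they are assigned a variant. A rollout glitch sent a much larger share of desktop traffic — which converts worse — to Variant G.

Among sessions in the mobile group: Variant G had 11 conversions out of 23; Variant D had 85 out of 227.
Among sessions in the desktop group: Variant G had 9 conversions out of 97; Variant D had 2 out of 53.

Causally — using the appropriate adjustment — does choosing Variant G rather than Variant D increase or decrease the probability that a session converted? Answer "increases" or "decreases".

increases

Device type differs across variants for reasons unrelated to any effect of the variant itself, and it separately predicts the outcome — a classic confounder. We must compare within device type levels.
Within each level — mobile: 47.8% vs 37.4%; desktop: 9.3% vs 3.8% — Variant G is higher every time.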